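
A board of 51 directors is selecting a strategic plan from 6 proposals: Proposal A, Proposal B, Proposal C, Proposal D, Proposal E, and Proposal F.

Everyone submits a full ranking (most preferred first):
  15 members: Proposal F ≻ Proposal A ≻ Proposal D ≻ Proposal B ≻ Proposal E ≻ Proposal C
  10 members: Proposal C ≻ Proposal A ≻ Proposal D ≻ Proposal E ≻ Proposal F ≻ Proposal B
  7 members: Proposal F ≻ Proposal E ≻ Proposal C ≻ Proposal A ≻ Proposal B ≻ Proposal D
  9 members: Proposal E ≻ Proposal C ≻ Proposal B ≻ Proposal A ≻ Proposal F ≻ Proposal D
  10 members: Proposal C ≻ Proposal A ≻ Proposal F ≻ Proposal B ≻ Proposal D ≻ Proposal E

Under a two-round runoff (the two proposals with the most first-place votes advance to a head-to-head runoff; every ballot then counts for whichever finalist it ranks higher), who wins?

Round 1 first-place votes: Proposal A 0, Proposal B 0, Proposal C 20, Proposal D 0, Proposal E 9, Proposal F 22. Proposal F and Proposal C advance.
Runoff: Proposal F is ranked above Proposal C on 22 ballots, Proposal C above Proposal F on 29.

Proposal C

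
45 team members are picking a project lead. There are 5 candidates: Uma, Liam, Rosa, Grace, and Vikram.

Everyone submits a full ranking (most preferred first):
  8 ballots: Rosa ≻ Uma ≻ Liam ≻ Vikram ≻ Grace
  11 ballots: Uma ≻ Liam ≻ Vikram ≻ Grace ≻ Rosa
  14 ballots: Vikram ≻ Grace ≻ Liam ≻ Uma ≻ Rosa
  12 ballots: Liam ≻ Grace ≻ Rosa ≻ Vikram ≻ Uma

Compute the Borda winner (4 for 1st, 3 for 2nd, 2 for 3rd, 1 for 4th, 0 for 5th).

Liam

Uma: 8×3 + 11×4 + 14×1 + 12×0 = 82
Liam: 8×2 + 11×3 + 14×2 + 12×4 = 125
Rosa: 8×4 + 11×0 + 14×0 + 12×2 = 56
Grace: 8×0 + 11×1 + 14×3 + 12×3 = 89
Vikram: 8×1 + 11×2 + 14×4 + 12×1 = 98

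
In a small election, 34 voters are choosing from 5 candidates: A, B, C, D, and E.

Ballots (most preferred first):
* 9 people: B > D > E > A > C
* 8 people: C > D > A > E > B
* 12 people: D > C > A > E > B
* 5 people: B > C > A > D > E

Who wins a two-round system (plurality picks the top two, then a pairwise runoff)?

Round 1 first-place votes: A 0, B 14, C 8, D 12, E 0. B and D advance.
Runoff: B is ranked above D on 14 ballots, D above B on 20.

D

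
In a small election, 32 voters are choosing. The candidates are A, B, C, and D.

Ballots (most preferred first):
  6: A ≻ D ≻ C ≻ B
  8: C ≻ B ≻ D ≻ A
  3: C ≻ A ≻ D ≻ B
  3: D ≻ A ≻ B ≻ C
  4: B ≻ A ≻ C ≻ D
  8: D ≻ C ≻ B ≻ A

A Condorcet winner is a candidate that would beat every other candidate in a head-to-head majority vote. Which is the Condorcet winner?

D vs A: 19–13
D vs B: 20–12
D vs C: 17–15
D beats every other candidate.

D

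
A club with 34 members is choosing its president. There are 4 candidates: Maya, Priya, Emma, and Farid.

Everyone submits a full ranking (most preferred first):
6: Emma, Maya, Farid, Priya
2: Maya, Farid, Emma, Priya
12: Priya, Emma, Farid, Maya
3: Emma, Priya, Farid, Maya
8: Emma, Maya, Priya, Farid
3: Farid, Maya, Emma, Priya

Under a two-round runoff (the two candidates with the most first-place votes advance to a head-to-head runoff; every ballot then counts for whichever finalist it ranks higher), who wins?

Emma

Round 1 first-place votes: Maya 2, Priya 12, Emma 17, Farid 3. Emma and Priya advance.
Runoff: Emma is ranked above Priya on 22 ballots, Priya above Emma on 12.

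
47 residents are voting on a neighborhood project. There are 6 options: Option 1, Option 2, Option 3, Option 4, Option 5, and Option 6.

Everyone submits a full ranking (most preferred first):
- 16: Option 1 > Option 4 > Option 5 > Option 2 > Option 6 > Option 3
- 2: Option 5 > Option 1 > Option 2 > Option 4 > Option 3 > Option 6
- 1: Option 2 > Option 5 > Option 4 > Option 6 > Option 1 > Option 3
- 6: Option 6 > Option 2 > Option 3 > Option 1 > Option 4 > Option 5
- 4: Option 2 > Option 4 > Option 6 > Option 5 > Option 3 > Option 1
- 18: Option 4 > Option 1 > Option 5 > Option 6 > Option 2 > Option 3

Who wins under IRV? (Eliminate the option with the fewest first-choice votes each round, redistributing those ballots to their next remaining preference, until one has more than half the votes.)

Option 1

Round 1: Option 1 16, Option 2 5, Option 3 0, Option 4 18, Option 5 2, Option 6 6. Option 3 eliminated.
Round 2: Option 1 16, Option 2 5, Option 4 18, Option 5 2, Option 6 6. Option 5 eliminated.
Round 3: Option 1 18, Option 2 5, Option 4 18, Option 6 6. Option 2 eliminated.
Round 4: Option 1 18, Option 4 23, Option 6 6. Option 6 eliminated.
Round 5: Option 1 24, Option 4 23. Option 1 has a majority (≥24).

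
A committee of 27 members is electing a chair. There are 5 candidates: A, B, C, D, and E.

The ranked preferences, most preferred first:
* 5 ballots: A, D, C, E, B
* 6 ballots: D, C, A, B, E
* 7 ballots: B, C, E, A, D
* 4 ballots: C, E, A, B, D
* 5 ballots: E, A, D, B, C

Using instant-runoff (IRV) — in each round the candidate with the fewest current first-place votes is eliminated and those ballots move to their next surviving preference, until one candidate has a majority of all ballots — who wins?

E

Round 1: A 5, B 7, C 4, D 6, E 5. C eliminated.
Round 2: A 5, B 7, D 6, E 9. A eliminated.
Round 3: B 7, D 11, E 9. B eliminated.
Round 4: D 11, E 16. E has a majority (≥14).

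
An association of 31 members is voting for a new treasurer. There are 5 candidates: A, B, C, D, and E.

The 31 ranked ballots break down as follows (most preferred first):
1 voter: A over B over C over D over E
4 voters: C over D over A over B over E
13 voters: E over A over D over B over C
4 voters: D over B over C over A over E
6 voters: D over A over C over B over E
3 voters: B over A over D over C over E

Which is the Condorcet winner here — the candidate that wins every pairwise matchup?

A

A vs B: 24–7
A vs C: 23–8
A vs D: 17–14
A vs E: 18–13
A beats every other candidate.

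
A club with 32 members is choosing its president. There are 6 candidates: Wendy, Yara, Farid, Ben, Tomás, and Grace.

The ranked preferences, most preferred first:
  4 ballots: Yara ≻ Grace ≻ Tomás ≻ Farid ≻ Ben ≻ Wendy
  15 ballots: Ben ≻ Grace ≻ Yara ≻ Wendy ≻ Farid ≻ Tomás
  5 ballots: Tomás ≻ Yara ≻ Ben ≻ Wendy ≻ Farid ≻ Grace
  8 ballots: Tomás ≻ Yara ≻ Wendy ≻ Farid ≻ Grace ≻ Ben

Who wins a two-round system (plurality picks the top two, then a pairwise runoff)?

Round 1 first-place votes: Wendy 0, Yara 4, Farid 0, Ben 15, Tomás 13, Grace 0. Ben and Tomás advance.
Runoff: Ben is ranked above Tomás on 15 ballots, Tomás above Ben on 17.

Tomás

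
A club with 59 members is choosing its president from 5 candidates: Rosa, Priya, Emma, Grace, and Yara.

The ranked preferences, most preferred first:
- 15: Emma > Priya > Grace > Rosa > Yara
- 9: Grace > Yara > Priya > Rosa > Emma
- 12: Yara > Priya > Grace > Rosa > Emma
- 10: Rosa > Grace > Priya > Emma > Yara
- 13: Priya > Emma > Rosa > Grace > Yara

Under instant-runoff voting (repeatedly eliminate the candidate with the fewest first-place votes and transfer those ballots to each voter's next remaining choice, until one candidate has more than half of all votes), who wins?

Round 1: Rosa 10, Priya 13, Emma 15, Grace 9, Yara 12. Grace eliminated.
Round 2: Rosa 10, Priya 13, Emma 15, Yara 21. Rosa eliminated.
Round 3: Priya 23, Emma 15, Yara 21. Emma eliminated.
Round 4: Priya 38, Yara 21. Priya has a majority (≥30).

Priya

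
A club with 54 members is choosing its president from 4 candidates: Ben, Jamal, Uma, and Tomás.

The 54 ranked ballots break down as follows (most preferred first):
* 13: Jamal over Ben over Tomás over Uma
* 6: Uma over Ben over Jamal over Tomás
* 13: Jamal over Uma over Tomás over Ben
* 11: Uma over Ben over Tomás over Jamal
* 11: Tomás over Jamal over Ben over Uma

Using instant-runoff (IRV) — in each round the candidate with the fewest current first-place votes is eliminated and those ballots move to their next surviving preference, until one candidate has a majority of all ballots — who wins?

Round 1: Ben 0, Jamal 26, Uma 17, Tomás 11. Ben eliminated.
Round 2: Jamal 26, Uma 17, Tomás 11. Tomás eliminated.
Round 3: Jamal 37, Uma 17. Jamal has a majority (≥28).

Jamal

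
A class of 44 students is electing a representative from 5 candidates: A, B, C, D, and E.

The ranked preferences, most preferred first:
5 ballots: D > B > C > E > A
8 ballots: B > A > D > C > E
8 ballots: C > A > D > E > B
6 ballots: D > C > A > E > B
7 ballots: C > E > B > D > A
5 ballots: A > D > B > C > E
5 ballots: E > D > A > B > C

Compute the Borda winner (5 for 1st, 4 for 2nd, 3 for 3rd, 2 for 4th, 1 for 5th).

D

A: 5×1 + 8×4 + 8×4 + 6×3 + 7×1 + 5×5 + 5×3 = 134
B: 5×4 + 8×5 + 8×1 + 6×1 + 7×3 + 5×3 + 5×2 = 120
C: 5×3 + 8×2 + 8×5 + 6×4 + 7×5 + 5×2 + 5×1 = 145
D: 5×5 + 8×3 + 8×3 + 6×5 + 7×2 + 5×4 + 5×4 = 157
E: 5×2 + 8×1 + 8×2 + 6×2 + 7×4 + 5×1 + 5×5 = 104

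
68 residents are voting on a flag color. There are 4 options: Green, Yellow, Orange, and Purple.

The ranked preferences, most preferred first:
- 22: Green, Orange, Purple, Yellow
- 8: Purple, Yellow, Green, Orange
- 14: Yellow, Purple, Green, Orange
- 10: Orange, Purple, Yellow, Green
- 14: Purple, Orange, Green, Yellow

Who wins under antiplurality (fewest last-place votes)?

Last-place votes: Green 10, Yellow 36, Orange 22, Purple 0.

Purple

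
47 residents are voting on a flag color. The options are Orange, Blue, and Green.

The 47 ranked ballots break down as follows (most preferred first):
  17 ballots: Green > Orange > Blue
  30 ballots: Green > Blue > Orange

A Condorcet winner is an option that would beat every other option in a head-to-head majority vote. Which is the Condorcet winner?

Green

Green vs Orange: 47–0
Green vs Blue: 47–0
Green beats every other option.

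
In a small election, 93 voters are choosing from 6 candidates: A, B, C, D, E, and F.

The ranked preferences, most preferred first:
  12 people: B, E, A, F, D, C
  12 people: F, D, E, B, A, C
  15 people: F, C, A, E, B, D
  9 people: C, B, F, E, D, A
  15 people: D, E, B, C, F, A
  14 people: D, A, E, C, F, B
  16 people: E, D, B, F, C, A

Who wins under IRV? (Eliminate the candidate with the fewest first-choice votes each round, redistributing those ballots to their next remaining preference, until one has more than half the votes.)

F

Round 1: A 0, B 12, C 9, D 29, E 16, F 27. A eliminated.
Round 2: B 12, C 9, D 29, E 16, F 27. C eliminated.
Round 3: B 21, D 29, E 16, F 27. E eliminated.
Round 4: B 21, D 45, F 27. B eliminated.
Round 5: D 45, F 48. F has a majority (≥47).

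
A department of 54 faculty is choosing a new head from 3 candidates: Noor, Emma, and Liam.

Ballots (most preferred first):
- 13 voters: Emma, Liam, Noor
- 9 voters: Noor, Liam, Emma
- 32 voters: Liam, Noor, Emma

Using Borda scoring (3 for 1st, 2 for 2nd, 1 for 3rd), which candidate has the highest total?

Noor: 13×1 + 9×3 + 32×2 = 104
Emma: 13×3 + 9×1 + 32×1 = 80
Liam: 13×2 + 9×2 + 32×3 = 140

Liam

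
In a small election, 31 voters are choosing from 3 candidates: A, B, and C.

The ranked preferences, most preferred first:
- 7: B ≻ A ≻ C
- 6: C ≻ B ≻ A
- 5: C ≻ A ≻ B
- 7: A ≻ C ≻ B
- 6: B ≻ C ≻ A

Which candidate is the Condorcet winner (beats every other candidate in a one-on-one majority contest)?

C

C vs A: 17–14
C vs B: 18–13
C beats every other candidate.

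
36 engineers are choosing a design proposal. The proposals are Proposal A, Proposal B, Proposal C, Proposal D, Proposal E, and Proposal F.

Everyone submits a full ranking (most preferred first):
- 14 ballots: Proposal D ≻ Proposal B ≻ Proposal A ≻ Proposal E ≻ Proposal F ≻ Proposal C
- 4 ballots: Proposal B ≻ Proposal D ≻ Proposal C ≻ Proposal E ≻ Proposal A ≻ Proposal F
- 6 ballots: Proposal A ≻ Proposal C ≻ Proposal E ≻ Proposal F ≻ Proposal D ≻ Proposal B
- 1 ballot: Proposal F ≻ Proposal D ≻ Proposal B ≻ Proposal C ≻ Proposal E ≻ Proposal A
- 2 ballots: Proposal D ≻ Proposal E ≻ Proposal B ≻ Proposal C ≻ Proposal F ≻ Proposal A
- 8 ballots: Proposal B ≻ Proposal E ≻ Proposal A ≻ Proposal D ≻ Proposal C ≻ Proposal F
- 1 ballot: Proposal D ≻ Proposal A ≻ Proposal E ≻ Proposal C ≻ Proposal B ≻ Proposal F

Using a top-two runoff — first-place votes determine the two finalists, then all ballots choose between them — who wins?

Round 1 first-place votes: Proposal A 6, Proposal B 12, Proposal C 0, Proposal D 17, Proposal E 0, Proposal F 1. Proposal D and Proposal B advance.
Runoff: Proposal D is ranked above Proposal B on 24 ballots, Proposal B above Proposal D on 12.

Proposal D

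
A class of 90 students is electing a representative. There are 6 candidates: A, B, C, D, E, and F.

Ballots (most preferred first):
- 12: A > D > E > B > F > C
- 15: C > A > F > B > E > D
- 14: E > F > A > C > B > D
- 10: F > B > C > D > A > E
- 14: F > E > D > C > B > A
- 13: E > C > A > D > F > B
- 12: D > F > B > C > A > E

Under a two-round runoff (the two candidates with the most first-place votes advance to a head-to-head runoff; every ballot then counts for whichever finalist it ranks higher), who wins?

Round 1 first-place votes: A 12, B 0, C 15, D 12, E 27, F 24. E and F advance.
Runoff: E is ranked above F on 39 ballots, F above E on 51.

F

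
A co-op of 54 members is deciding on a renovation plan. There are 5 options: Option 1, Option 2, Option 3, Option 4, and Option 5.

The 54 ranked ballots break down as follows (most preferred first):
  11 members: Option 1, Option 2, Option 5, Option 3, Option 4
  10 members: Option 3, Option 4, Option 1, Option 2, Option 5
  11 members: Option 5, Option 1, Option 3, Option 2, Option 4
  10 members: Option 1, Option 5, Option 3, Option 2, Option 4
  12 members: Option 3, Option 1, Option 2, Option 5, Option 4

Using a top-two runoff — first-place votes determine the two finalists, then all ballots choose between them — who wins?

Round 1 first-place votes: Option 1 21, Option 2 0, Option 3 22, Option 4 0, Option 5 11. Option 3 and Option 1 advance.
Runoff: Option 3 is ranked above Option 1 on 22 ballots, Option 1 above Option 3 on 32.

Option 1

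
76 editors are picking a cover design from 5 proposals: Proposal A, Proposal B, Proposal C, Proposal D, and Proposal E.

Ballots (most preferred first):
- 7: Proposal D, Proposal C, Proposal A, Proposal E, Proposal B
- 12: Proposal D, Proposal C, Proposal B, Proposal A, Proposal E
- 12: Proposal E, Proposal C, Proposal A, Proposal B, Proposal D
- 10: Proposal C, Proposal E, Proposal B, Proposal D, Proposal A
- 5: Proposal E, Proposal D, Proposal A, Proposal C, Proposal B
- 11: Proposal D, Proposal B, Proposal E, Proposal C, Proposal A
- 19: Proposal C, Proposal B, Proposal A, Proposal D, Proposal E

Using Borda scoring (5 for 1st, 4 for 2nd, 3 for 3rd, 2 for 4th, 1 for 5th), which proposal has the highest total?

Proposal C

Proposal A: 7×3 + 12×2 + 12×3 + 10×1 + 5×3 + 11×1 + 19×3 = 174
Proposal B: 7×1 + 12×3 + 12×2 + 10×3 + 5×1 + 11×4 + 19×4 = 222
Proposal C: 7×4 + 12×4 + 12×4 + 10×5 + 5×2 + 11×2 + 19×5 = 301
Proposal D: 7×5 + 12×5 + 12×1 + 10×2 + 5×4 + 11×5 + 19×2 = 240
Proposal E: 7×2 + 12×1 + 12×5 + 10×4 + 5×5 + 11×3 + 19×1 = 203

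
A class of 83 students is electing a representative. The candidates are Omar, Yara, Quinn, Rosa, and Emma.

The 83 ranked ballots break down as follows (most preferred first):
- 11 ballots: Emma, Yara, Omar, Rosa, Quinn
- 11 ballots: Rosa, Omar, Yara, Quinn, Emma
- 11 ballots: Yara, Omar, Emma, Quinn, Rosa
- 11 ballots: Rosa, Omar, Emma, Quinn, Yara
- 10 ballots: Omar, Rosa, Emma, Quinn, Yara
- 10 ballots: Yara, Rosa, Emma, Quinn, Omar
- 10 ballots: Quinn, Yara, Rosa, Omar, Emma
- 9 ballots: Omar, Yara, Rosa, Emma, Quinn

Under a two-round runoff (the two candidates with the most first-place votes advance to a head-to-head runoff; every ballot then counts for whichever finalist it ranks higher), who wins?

Round 1 first-place votes: Omar 19, Yara 21, Quinn 10, Rosa 22, Emma 11. Rosa and Yara advance.
Runoff: Rosa is ranked above Yara on 32 ballots, Yara above Rosa on 51.

Yara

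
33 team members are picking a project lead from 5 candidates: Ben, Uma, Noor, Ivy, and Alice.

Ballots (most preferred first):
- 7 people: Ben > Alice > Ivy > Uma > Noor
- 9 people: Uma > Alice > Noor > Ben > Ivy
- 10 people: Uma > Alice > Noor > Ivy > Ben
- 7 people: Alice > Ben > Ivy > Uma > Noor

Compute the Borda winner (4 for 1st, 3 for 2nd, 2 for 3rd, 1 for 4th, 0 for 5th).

Ben: 7×4 + 9×1 + 10×0 + 7×3 = 58
Uma: 7×1 + 9×4 + 10×4 + 7×1 = 90
Noor: 7×0 + 9×2 + 10×2 + 7×0 = 38
Ivy: 7×2 + 9×0 + 10×1 + 7×2 = 38
Alice: 7×3 + 9×3 + 10×3 + 7×4 = 106

Alice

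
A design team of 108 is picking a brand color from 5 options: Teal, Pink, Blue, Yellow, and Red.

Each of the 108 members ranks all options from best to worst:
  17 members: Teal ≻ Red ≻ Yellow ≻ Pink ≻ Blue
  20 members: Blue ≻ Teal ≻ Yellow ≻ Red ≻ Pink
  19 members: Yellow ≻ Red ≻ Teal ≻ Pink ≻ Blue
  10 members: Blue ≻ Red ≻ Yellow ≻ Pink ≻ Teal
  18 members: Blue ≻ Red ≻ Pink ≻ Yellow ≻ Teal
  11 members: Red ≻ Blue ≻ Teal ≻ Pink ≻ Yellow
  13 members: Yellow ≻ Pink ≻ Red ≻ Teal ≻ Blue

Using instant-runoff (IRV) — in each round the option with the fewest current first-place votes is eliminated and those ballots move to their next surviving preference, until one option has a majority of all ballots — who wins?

Blue

Round 1: Teal 17, Pink 0, Blue 48, Yellow 32, Red 11. Pink eliminated.
Round 2: Teal 17, Blue 48, Yellow 32, Red 11. Red eliminated.
Round 3: Teal 17, Blue 59, Yellow 32. Blue has a majority (≥55).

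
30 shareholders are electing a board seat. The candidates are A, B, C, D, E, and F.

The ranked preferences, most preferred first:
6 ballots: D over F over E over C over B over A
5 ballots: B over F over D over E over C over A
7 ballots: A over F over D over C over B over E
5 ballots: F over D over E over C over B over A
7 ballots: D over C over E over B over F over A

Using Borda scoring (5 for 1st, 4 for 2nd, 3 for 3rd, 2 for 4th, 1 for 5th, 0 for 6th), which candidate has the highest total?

A: 6×0 + 5×0 + 7×5 + 5×0 + 7×0 = 35
B: 6×1 + 5×5 + 7×1 + 5×1 + 7×2 = 57
C: 6×2 + 5×1 + 7×2 + 5×2 + 7×4 = 69
D: 6×5 + 5×3 + 7×3 + 5×4 + 7×5 = 121
E: 6×3 + 5×2 + 7×0 + 5×3 + 7×3 = 64
F: 6×4 + 5×4 + 7×4 + 5×5 + 7×1 = 104

D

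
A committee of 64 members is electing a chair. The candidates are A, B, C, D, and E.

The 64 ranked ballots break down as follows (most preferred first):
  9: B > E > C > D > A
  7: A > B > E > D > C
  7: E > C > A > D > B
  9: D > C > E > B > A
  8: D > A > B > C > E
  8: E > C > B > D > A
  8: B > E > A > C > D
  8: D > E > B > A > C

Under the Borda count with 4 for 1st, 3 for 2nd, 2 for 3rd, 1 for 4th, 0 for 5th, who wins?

A: 9×0 + 7×4 + 7×2 + 9×0 + 8×3 + 8×0 + 8×2 + 8×1 = 90
B: 9×4 + 7×3 + 7×0 + 9×1 + 8×2 + 8×2 + 8×4 + 8×2 = 146
C: 9×2 + 7×0 + 7×3 + 9×3 + 8×1 + 8×3 + 8×1 + 8×0 = 106
D: 9×1 + 7×1 + 7×1 + 9×4 + 8×4 + 8×1 + 8×0 + 8×4 = 131
E: 9×3 + 7×2 + 7×4 + 9×2 + 8×0 + 8×4 + 8×3 + 8×3 = 167

E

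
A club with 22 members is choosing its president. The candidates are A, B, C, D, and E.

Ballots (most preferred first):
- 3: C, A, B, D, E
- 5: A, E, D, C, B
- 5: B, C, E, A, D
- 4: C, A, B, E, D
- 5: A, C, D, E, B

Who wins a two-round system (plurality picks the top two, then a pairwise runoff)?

C

Round 1 first-place votes: A 10, B 5, C 7, D 0, E 0. A and C advance.
Runoff: A is ranked above C on 10 ballots, C above A on 12.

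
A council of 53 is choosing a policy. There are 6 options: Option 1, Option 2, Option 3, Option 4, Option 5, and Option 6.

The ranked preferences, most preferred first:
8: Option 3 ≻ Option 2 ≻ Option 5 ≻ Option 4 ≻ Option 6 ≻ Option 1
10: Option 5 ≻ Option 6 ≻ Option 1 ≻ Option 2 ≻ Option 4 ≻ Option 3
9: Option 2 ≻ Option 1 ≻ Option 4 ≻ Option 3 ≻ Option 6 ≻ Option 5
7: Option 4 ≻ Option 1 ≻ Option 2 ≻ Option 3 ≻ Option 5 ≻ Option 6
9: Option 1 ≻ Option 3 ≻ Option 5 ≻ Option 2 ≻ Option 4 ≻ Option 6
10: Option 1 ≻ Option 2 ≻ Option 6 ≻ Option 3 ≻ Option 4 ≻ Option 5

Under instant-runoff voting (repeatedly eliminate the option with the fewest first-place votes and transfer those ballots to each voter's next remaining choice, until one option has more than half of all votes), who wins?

Round 1: Option 1 19, Option 2 9, Option 3 8, Option 4 7, Option 5 10, Option 6 0. Option 6 eliminated.
Round 2: Option 1 19, Option 2 9, Option 3 8, Option 4 7, Option 5 10. Option 4 eliminated.
Round 3: Option 1 26, Option 2 9, Option 3 8, Option 5 10. Option 3 eliminated.
Round 4: Option 1 26, Option 2 17, Option 5 10. Option 5 eliminated.
Round 5: Option 1 36, Option 2 17. Option 1 has a majority (≥27).

Option 1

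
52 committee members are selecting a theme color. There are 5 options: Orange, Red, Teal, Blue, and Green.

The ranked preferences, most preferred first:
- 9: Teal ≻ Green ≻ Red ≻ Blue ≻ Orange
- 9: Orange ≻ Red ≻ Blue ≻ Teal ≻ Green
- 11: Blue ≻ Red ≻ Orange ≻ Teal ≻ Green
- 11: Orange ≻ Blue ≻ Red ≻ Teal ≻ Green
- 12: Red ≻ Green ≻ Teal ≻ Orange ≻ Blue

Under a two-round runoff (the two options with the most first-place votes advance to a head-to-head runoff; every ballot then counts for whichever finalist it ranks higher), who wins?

Red

Round 1 first-place votes: Orange 20, Red 12, Teal 9, Blue 11, Green 0. Orange and Red advance.
Runoff: Orange is ranked above Red on 20 ballots, Red above Orange on 32.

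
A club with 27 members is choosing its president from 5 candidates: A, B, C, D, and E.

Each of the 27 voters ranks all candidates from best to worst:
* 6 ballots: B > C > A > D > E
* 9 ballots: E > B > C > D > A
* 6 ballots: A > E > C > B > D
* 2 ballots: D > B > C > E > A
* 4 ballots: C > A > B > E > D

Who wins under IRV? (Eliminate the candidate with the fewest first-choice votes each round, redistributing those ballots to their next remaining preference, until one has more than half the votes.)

Round 1: A 6, B 6, C 4, D 2, E 9. D eliminated.
Round 2: A 6, B 8, C 4, E 9. C eliminated.
Round 3: A 10, B 8, E 9. B eliminated.
Round 4: A 16, E 11. A has a majority (≥14).

A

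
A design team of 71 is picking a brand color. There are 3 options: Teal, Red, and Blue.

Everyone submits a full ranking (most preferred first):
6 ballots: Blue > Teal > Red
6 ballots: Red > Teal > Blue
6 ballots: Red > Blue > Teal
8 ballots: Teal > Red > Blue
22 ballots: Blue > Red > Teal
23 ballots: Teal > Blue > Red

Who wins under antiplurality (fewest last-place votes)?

Last-place votes: Teal 28, Red 29, Blue 14.

Blue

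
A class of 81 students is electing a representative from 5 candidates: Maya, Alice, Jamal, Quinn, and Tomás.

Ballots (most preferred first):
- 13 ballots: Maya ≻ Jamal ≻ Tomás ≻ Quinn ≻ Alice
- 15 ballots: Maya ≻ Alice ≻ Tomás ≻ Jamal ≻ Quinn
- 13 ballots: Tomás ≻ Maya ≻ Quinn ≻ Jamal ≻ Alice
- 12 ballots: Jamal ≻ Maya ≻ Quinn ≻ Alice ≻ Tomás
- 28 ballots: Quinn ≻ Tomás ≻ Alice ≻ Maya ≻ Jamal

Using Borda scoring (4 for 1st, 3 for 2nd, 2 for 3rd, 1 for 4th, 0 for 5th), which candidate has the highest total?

Maya: 13×4 + 15×4 + 13×3 + 12×3 + 28×1 = 215
Alice: 13×0 + 15×3 + 13×0 + 12×1 + 28×2 = 113
Jamal: 13×3 + 15×1 + 13×1 + 12×4 + 28×0 = 115
Quinn: 13×1 + 15×0 + 13×2 + 12×2 + 28×4 = 175
Tomás: 13×2 + 15×2 + 13×4 + 12×0 + 28×3 = 192

Maya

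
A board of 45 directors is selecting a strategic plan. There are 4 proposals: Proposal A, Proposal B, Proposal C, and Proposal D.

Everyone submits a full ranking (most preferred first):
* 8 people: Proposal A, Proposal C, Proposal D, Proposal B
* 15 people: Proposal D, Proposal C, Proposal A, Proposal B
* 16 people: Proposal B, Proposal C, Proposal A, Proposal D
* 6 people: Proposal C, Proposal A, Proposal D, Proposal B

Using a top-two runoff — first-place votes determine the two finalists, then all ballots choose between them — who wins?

Round 1 first-place votes: Proposal A 8, Proposal B 16, Proposal C 6, Proposal D 15. Proposal B and Proposal D advance.
Runoff: Proposal B is ranked above Proposal D on 16 ballots, Proposal D above Proposal B on 29.

Proposal D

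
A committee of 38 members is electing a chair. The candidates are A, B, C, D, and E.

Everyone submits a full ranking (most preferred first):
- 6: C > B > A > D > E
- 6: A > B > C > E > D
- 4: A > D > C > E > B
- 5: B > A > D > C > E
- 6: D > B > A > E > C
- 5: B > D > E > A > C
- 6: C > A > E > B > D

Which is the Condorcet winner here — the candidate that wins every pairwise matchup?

B vs A: 22–16
B vs C: 22–16
B vs D: 28–10
B vs E: 28–10
B beats every other candidate.

B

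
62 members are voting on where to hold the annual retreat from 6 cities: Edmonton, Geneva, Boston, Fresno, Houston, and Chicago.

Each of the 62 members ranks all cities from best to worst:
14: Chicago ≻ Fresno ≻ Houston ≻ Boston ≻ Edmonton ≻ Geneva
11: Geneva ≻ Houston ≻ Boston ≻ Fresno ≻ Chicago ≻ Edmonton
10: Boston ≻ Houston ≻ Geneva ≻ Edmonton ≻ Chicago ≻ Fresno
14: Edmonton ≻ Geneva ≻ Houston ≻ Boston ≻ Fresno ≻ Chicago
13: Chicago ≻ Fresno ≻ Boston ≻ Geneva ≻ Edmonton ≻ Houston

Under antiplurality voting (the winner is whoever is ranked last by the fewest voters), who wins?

Last-place votes: Edmonton 11, Geneva 14, Boston 0, Fresno 10, Houston 13, Chicago 14.

Boston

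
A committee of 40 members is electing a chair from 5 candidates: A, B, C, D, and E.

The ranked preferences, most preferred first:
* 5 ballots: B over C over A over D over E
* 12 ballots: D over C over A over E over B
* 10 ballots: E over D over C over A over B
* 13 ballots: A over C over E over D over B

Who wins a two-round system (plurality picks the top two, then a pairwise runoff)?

D

Round 1 first-place votes: A 13, B 5, C 0, D 12, E 10. A and D advance.
Runoff: A is ranked above D on 18 ballots, D above A on 22.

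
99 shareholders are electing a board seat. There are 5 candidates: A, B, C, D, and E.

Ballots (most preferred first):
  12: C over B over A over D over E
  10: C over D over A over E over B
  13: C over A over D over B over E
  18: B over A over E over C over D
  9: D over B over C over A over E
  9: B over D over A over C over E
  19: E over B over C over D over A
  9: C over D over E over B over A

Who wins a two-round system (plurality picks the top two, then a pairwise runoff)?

B

Round 1 first-place votes: A 0, B 27, C 44, D 9, E 19. C and B advance.
Runoff: C is ranked above B on 44 ballots, B above C on 55.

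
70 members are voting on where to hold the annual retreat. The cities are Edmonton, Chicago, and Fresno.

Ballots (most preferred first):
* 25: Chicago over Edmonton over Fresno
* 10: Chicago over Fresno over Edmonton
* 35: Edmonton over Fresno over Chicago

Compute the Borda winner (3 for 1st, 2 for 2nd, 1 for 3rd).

Edmonton: 25×2 + 10×1 + 35×3 = 165
Chicago: 25×3 + 10×3 + 35×1 = 140
Fresno: 25×1 + 10×2 + 35×2 = 115

Edmonton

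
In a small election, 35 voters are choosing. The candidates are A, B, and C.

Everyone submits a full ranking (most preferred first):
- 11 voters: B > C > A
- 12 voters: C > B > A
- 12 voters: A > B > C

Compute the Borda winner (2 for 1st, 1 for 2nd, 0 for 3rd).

B

A: 11×0 + 12×0 + 12×2 = 24
B: 11×2 + 12×1 + 12×1 = 46
C: 11×1 + 12×2 + 12×0 = 35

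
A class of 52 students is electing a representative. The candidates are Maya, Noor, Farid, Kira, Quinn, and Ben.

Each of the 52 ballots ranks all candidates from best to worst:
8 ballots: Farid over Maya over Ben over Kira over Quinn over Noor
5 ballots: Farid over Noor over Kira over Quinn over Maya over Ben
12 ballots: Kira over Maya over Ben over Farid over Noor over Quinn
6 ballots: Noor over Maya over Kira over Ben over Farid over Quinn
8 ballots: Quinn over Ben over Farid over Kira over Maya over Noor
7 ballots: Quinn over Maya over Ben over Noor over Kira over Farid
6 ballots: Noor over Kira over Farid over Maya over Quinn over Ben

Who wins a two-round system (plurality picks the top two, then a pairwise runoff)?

Round 1 first-place votes: Maya 0, Noor 12, Farid 13, Kira 12, Quinn 15, Ben 0. Quinn and Farid advance.
Runoff: Quinn is ranked above Farid on 15 ballots, Farid above Quinn on 37.

Farid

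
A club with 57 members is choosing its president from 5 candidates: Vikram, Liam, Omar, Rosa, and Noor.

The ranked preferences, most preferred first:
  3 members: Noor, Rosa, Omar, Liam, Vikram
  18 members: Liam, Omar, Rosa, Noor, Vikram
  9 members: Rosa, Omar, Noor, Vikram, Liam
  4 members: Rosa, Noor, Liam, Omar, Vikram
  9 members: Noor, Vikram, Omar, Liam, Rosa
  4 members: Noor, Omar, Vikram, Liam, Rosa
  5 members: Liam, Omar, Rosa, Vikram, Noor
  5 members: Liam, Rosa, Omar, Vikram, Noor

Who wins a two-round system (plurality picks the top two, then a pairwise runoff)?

Round 1 first-place votes: Vikram 0, Liam 28, Omar 0, Rosa 13, Noor 16. Liam and Noor advance.
Runoff: Liam is ranked above Noor on 28 ballots, Noor above Liam on 29.

Noor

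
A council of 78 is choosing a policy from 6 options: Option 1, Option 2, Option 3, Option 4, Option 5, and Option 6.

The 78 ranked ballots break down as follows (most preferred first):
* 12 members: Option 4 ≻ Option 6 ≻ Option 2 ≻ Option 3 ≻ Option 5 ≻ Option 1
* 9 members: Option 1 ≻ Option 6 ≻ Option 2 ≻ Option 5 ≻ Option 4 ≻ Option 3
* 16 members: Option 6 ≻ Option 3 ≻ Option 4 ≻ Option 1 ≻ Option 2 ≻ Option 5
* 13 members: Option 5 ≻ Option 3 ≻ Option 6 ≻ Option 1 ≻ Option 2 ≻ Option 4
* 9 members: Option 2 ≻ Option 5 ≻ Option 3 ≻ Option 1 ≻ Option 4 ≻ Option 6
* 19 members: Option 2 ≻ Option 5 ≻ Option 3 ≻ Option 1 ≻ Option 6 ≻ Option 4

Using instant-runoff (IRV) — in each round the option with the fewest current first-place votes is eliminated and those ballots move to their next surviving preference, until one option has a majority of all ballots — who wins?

Option 6

Round 1: Option 1 9, Option 2 28, Option 3 0, Option 4 12, Option 5 13, Option 6 16. Option 3 eliminated.
Round 2: Option 1 9, Option 2 28, Option 4 12, Option 5 13, Option 6 16. Option 1 eliminated.
Round 3: Option 2 28, Option 4 12, Option 5 13, Option 6 25. Option 4 eliminated.
Round 4: Option 2 28, Option 5 13, Option 6 37. Option 5 eliminated.
Round 5: Option 2 28, Option 6 50. Option 6 has a majority (≥40).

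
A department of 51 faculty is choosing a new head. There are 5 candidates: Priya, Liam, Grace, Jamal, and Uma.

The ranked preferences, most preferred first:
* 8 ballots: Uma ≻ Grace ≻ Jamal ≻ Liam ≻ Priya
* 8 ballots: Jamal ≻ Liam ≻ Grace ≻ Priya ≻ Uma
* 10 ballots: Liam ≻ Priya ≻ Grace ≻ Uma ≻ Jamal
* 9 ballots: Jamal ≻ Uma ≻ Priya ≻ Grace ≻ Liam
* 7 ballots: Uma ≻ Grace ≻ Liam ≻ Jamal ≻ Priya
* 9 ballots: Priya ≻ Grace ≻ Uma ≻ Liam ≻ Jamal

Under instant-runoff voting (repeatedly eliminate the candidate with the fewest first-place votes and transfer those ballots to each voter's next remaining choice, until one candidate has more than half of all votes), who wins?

Round 1: Priya 9, Liam 10, Grace 0, Jamal 17, Uma 15. Grace eliminated.
Round 2: Priya 9, Liam 10, Jamal 17, Uma 15. Priya eliminated.
Round 3: Liam 10, Jamal 17, Uma 24. Liam eliminated.
Round 4: Jamal 17, Uma 34. Uma has a majority (≥26).

Uma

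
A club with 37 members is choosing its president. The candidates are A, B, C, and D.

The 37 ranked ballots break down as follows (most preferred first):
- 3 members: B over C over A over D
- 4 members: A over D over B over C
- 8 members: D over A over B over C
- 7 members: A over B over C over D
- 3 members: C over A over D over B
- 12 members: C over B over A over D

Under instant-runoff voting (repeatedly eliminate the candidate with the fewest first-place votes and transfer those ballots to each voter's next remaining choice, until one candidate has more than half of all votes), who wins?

A

Round 1: A 11, B 3, C 15, D 8. B eliminated.
Round 2: A 11, C 18, D 8. D eliminated.
Round 3: A 19, C 18. A has a majority (≥19).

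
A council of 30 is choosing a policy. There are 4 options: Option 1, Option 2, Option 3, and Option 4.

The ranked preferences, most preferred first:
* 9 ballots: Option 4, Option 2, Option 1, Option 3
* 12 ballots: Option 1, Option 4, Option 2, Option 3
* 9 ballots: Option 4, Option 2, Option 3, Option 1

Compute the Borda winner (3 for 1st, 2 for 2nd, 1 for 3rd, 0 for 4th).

Option 1: 9×1 + 12×3 + 9×0 = 45
Option 2: 9×2 + 12×1 + 9×2 = 48
Option 3: 9×0 + 12×0 + 9×1 = 9
Option 4: 9×3 + 12×2 + 9×3 = 78

Option 4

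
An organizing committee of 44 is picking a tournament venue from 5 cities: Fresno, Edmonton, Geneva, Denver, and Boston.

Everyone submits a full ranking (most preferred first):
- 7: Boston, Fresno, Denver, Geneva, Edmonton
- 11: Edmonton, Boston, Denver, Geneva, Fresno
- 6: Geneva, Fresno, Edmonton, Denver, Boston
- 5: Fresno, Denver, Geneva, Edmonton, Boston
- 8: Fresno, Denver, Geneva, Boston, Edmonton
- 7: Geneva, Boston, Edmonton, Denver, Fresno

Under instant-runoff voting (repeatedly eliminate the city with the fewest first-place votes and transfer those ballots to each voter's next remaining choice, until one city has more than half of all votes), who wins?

Round 1: Fresno 13, Edmonton 11, Geneva 13, Denver 0, Boston 7. Denver eliminated.
Round 2: Fresno 13, Edmonton 11, Geneva 13, Boston 7. Boston eliminated.
Round 3: Fresno 20, Edmonton 11, Geneva 13. Edmonton eliminated.
Round 4: Fresno 20, Geneva 24. Geneva has a majority (≥23).

Geneva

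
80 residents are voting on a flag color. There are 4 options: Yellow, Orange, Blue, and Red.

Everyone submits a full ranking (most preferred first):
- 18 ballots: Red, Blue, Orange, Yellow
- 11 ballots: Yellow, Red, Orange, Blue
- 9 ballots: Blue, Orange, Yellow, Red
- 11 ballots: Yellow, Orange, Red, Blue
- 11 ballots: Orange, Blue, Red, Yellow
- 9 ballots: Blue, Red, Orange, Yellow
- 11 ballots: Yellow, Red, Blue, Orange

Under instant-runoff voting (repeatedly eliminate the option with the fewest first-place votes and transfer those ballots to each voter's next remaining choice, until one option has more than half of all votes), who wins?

Round 1: Yellow 33, Orange 11, Blue 18, Red 18. Orange eliminated.
Round 2: Yellow 33, Blue 29, Red 18. Red eliminated.
Round 3: Yellow 33, Blue 47. Blue has a majority (≥41).

Blue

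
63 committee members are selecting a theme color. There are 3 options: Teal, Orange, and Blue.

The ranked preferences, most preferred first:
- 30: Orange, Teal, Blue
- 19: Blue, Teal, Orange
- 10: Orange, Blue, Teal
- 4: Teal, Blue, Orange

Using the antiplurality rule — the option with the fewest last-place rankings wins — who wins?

Teal

Last-place votes: Teal 10, Orange 23, Blue 30.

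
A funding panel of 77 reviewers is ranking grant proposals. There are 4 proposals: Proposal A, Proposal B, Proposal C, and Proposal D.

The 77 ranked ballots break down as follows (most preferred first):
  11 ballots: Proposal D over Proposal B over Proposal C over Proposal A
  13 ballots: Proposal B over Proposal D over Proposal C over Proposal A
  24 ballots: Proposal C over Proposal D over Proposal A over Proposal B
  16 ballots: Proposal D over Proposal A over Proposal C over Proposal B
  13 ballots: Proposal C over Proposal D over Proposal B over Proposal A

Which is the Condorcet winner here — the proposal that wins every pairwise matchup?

Proposal D vs Proposal A: 77–0
Proposal D vs Proposal B: 64–13
Proposal D vs Proposal C: 40–37
Proposal D beats every other proposal.

Proposal D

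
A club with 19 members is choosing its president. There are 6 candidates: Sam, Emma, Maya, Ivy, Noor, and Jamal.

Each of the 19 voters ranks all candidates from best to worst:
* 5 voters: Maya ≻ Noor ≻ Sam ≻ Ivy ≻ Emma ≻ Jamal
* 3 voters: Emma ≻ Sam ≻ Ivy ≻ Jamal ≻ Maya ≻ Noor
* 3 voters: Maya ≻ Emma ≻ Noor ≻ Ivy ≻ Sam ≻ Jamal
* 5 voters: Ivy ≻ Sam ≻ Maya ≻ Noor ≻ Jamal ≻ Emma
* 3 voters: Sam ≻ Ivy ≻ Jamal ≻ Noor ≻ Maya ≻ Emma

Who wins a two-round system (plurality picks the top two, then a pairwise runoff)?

Round 1 first-place votes: Sam 3, Emma 3, Maya 8, Ivy 5, Noor 0, Jamal 0. Maya and Ivy advance.
Runoff: Maya is ranked above Ivy on 8 ballots, Ivy above Maya on 11.

Ivy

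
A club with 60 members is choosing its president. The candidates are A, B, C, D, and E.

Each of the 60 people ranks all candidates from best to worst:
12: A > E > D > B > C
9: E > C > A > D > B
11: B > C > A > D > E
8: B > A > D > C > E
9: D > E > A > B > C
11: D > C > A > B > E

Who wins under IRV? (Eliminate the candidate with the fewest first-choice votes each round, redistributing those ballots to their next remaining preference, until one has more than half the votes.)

Round 1: A 12, B 19, C 0, D 20, E 9. C eliminated.
Round 2: A 12, B 19, D 20, E 9. E eliminated.
Round 3: A 21, B 19, D 20. B eliminated.
Round 4: A 40, D 20. A has a majority (≥31).

A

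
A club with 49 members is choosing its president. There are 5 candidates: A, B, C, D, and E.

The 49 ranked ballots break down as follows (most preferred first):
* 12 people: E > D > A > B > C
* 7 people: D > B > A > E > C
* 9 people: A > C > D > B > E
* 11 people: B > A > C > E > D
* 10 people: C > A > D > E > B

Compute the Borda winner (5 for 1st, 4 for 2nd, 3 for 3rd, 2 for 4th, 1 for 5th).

A

A: 12×3 + 7×3 + 9×5 + 11×4 + 10×4 = 186
B: 12×2 + 7×4 + 9×2 + 11×5 + 10×1 = 135
C: 12×1 + 7×1 + 9×4 + 11×3 + 10×5 = 138
D: 12×4 + 7×5 + 9×3 + 11×1 + 10×3 = 151
E: 12×5 + 7×2 + 9×1 + 11×2 + 10×2 = 125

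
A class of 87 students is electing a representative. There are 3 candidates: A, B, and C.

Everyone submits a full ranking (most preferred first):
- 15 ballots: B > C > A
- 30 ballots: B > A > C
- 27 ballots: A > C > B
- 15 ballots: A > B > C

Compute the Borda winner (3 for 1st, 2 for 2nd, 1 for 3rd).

A: 15×1 + 30×2 + 27×3 + 15×3 = 201
B: 15×3 + 30×3 + 27×1 + 15×2 = 192
C: 15×2 + 30×1 + 27×2 + 15×1 = 129

A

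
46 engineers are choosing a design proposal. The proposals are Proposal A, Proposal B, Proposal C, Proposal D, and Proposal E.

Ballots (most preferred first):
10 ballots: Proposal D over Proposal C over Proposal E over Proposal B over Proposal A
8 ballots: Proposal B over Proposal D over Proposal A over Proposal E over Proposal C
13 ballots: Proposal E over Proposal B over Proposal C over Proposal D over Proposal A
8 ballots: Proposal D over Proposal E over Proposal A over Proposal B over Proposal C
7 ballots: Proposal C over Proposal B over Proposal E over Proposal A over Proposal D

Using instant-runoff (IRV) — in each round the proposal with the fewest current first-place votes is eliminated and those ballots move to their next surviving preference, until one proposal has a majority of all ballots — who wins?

Proposal B

Round 1: Proposal A 0, Proposal B 8, Proposal C 7, Proposal D 18, Proposal E 13. Proposal A eliminated.
Round 2: Proposal B 8, Proposal C 7, Proposal D 18, Proposal E 13. Proposal C eliminated.
Round 3: Proposal B 15, Proposal D 18, Proposal E 13. Proposal E eliminated.
Round 4: Proposal B 28, Proposal D 18. Proposal B has a majority (≥24).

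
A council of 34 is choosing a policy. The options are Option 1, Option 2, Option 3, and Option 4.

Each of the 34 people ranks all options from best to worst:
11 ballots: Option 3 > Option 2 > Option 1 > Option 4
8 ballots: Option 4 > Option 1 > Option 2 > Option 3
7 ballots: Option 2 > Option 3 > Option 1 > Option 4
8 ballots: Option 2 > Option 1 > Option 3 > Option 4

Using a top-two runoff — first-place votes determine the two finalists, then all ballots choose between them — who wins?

Option 2

Round 1 first-place votes: Option 1 0, Option 2 15, Option 3 11, Option 4 8. Option 2 and Option 3 advance.
Runoff: Option 2 is ranked above Option 3 on 23 ballots, Option 3 above Option 2 on 11.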